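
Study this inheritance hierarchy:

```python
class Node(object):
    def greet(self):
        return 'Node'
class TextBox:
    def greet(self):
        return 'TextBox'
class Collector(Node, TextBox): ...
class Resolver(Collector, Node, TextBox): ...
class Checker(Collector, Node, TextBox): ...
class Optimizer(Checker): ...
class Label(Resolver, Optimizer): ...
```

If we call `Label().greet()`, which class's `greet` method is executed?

Node

L[Label] = Label + merge(L[Resolver], L[Optimizer], [Resolver Optimizer])
  take Resolver:  [Resolver Collector Node TextBox object] + [Optimizer Checker Collector Node TextBox object] + [Resolver Optimizer]
  take Optimizer:  [Collector Node TextBox object] + [Optimizer Checker Collector Node TextBox object] + [Optimizer]
  take Checker:  [Collector Node TextBox object] + [Checker Collector Node TextBox object]
  take Collector:  [Collector Node TextBox object] + [Collector Node TextBox object]
  take Node:  [Node TextBox object] + [Node TextBox object]
  take TextBox:  [TextBox object] + [TextBox object]
  take object:  [object] + [object]
MRO: Label Resolver Optimizer Checker Collector Node TextBox object
greet is defined in: Node, TextBox. First along the MRO is Node.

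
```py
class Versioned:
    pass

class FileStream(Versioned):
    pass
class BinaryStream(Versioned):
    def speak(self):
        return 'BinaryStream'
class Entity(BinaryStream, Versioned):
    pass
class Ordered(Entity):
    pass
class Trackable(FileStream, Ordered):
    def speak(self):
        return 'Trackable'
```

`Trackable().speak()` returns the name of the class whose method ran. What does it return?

Trackable

L[Trackable] = Trackable + merge(L[FileStream], L[Ordered], [FileStream Ordered])
  take FileStream:  [FileStream Versioned object] + [Ordered Entity BinaryStream Versioned object] + [FileStream Ordered]
  take Ordered:  [Versioned object] + [Ordered Entity BinaryStream Versioned object] + [Ordered]
  take Entity:  [Versioned object] + [Entity BinaryStream Versioned object]
  take BinaryStream:  [Versioned object] + [BinaryStream Versioned object]
  take Versioned:  [Versioned object] + [Versioned object]
  take object:  [object] + [object]
MRO: Trackable FileStream Ordered Entity BinaryStream Versioned object
speak is defined in: BinaryStream, Trackable. First along the MRO is Trackable.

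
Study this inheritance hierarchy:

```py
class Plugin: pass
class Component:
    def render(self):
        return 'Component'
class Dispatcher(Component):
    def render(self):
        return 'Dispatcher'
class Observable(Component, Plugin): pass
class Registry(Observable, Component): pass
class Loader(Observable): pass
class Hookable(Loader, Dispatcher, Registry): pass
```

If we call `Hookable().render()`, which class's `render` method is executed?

L[Hookable] = Hookable + merge(L[Loader], L[Dispatcher], L[Registry], [Loader Dispatcher Registry])
  take Loader:  [Loader Observable Component Plugin object] + [Dispatcher Component object] + [Registry Observable Component Plugin object] + [Loader Dispatcher Registry]
  take Dispatcher:  [Observable Component Plugin object] + [Dispatcher Component object] + [Registry Observable Component Plugin object] + [Dispatcher Registry]
  take Registry:  [Observable Component Plugin object] + [Component object] + [Registry Observable Component Plugin object] + [Registry]
  take Observable:  [Observable Component Plugin object] + [Component object] + [Observable Component Plugin object]
  take Component:  [Component Plugin object] + [Component object] + [Component Plugin object]
  take Plugin:  [Plugin object] + [object] + [Plugin object]
  take object:  [object] + [object] + [object]
MRO: Hookable Loader Dispatcher Registry Observable Component Plugin object
render is defined in: Component, Dispatcher. First along the MRO is Dispatcher.

Dispatcher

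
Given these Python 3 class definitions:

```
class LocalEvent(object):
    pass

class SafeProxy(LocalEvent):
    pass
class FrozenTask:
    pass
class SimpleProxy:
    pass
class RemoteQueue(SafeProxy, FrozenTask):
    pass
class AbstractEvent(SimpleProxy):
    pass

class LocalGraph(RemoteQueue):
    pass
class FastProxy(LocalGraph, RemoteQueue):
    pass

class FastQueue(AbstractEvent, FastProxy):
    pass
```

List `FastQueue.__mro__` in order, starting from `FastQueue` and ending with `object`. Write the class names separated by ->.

L[FastQueue] = FastQueue + merge(L[AbstractEvent], L[FastProxy], [AbstractEvent FastProxy])
  take AbstractEvent:  [AbstractEvent SimpleProxy object] + [FastProxy LocalGraph RemoteQueue SafeProxy LocalEvent FrozenTask object] + [AbstractEvent FastProxy]
  take SimpleProxy:  [SimpleProxy object] + [FastProxy LocalGraph RemoteQueue SafeProxy LocalEvent FrozenTask object] + [FastProxy]
  take FastProxy:  [object] + [FastProxy LocalGraph RemoteQueue SafeProxy LocalEvent FrozenTask object] + [FastProxy]
  take LocalGraph:  [object] + [LocalGraph RemoteQueue SafeProxy LocalEvent FrozenTask object]
  take RemoteQueue:  [object] + [RemoteQueue SafeProxy LocalEvent FrozenTask object]
  take SafeProxy:  [object] + [SafeProxy LocalEvent FrozenTask object]
  take LocalEvent:  [object] + [LocalEvent FrozenTask object]
  take FrozenTask:  [object] + [FrozenTask object]
  take object:  [object] + [object]

FastQueue -> AbstractEvent -> SimpleProxy -> FastProxy -> LocalGraph -> RemoteQueue -> SafeProxy -> LocalEvent -> FrozenTask -> object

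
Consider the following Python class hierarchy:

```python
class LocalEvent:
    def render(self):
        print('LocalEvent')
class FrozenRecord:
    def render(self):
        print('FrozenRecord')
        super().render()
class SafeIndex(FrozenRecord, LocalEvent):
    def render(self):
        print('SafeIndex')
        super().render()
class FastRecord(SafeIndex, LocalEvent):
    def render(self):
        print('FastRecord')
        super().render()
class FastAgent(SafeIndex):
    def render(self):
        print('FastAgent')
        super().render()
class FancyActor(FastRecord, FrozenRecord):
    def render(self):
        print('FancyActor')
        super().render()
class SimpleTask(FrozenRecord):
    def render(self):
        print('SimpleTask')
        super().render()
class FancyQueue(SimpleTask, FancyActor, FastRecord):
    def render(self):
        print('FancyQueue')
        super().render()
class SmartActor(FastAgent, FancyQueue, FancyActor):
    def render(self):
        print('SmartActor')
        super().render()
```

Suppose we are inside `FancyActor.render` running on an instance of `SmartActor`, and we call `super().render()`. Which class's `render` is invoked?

L[SmartActor] = SmartActor + merge(L[FastAgent], L[FancyQueue], L[FancyActor], [FastAgent FancyQueue FancyActor])
  take FastAgent:  [FastAgent SafeIndex FrozenRecord LocalEvent object] + [FancyQueue SimpleTask FancyActor FastRecord SafeIndex FrozenRecord LocalEvent object] + [FancyActor FastRecord SafeIndex FrozenRecord LocalEvent object] + [FastAgent FancyQueue FancyActor]
  take FancyQueue:  [SafeIndex FrozenRecord LocalEvent object] + [FancyQueue SimpleTask FancyActor FastRecord SafeIndex FrozenRecord LocalEvent object] + [FancyActor FastRecord SafeIndex FrozenRecord LocalEvent object] + [FancyQueue FancyActor]
  take SimpleTask:  [SafeIndex FrozenRecord LocalEvent object] + [SimpleTask FancyActor FastRecord SafeIndex FrozenRecord LocalEvent object] + [FancyActor FastRecord SafeIndex FrozenRecord LocalEvent object] + [FancyActor]
  take FancyActor:  [SafeIndex FrozenRecord LocalEvent object] + [FancyActor FastRecord SafeIndex FrozenRecord LocalEvent object] + [FancyActor FastRecord SafeIndex FrozenRecord LocalEvent object] + [FancyActor]
  take FastRecord:  [SafeIndex FrozenRecord LocalEvent object] + [FastRecord SafeIndex FrozenRecord LocalEvent object] + [FastRecord SafeIndex FrozenRecord LocalEvent object]
  take SafeIndex:  [SafeIndex FrozenRecord LocalEvent object] + [SafeIndex FrozenRecord LocalEvent object] + [SafeIndex FrozenRecord LocalEvent object]
  take FrozenRecord:  [FrozenRecord LocalEvent object] + [FrozenRecord LocalEvent object] + [FrozenRecord LocalEvent object]
  take LocalEvent:  [LocalEvent object] + [LocalEvent object] + [LocalEvent object]
  take object:  [object] + [object] + [object]
MRO: SmartActor FastAgent FancyQueue SimpleTask FancyActor FastRecord SafeIndex FrozenRecord LocalEvent object
super() in FancyActor.render on a SmartActor instance goes to the class after FancyActor in SmartActor's MRO: FastRecord.

FastRecord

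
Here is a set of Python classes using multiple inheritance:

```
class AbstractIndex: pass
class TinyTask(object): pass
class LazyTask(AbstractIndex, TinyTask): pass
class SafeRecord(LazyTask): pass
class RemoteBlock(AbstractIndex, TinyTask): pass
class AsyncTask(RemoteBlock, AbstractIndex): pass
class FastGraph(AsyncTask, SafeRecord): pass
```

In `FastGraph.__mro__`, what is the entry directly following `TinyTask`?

object

L[FastGraph] = FastGraph + merge(L[AsyncTask], L[SafeRecord], [AsyncTask SafeRecord])
  take AsyncTask:  [AsyncTask RemoteBlock AbstractIndex TinyTask object] + [SafeRecord LazyTask AbstractIndex TinyTask object] + [AsyncTask SafeRecord]
  take RemoteBlock:  [RemoteBlock AbstractIndex TinyTask object] + [SafeRecord LazyTask AbstractIndex TinyTask object] + [SafeRecord]
  take SafeRecord:  [AbstractIndex TinyTask object] + [SafeRecord LazyTask AbstractIndex TinyTask object] + [SafeRecord]
  take LazyTask:  [AbstractIndex TinyTask object] + [LazyTask AbstractIndex TinyTask object]
  take AbstractIndex:  [AbstractIndex TinyTask object] + [AbstractIndex TinyTask object]
  take TinyTask:  [TinyTask object] + [TinyTask object]
  take object:  [object] + [object]
MRO: FastGraph AsyncTask RemoteBlock SafeRecord LazyTask AbstractIndex TinyTask object
TinyTask is at position 6; next is object.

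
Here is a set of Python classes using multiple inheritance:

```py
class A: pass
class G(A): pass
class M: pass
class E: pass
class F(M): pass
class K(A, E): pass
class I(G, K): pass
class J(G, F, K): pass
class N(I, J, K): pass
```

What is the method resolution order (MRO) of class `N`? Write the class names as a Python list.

[N, I, J, G, F, M, K, A, E, object]

L[N] = N + merge(L[I], L[J], L[K], [I J K])
  take I:  [I G K A E object] + [J G F M K A E object] + [K A E object] + [I J K]
  take J:  [G K A E object] + [J G F M K A E object] + [K A E object] + [J K]
  take G:  [G K A E object] + [G F M K A E object] + [K A E object] + [K]
  take F:  [K A E object] + [F M K A E object] + [K A E object] + [K]
  take M:  [K A E object] + [M K A E object] + [K A E object] + [K]
  take K:  [K A E object] + [K A E object] + [K A E object] + [K]
  take A:  [A E object] + [A E object] + [A E object]
  take E:  [E object] + [E object] + [E object]
  take object:  [object] + [object] + [object]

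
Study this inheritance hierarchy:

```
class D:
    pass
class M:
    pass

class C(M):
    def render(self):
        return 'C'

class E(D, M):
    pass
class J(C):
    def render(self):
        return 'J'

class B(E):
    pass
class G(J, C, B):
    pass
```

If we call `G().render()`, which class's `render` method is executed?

L[G] = G + merge(L[J], L[C], L[B], [J C B])
  take J:  [J C M object] + [C M object] + [B E D M object] + [J C B]
  take C:  [C M object] + [C M object] + [B E D M object] + [C B]
  take B:  [M object] + [M object] + [B E D M object] + [B]
  take E:  [M object] + [M object] + [E D M object]
  take D:  [M object] + [M object] + [D M object]
  take M:  [M object] + [M object] + [M object]
  take object:  [object] + [object] + [object]
MRO: G J C B E D M object
render is defined in: C, J. First along the MRO is J.

J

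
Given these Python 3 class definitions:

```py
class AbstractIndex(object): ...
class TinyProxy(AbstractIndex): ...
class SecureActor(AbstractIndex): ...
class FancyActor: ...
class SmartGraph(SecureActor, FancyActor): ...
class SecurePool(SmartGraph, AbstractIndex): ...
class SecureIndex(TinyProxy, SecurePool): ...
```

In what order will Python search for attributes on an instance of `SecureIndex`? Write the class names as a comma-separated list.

L[SecureIndex] = SecureIndex + merge(L[TinyProxy], L[SecurePool], [TinyProxy SecurePool])
  take TinyProxy:  [TinyProxy AbstractIndex object] + [SecurePool SmartGraph SecureActor AbstractIndex FancyActor object] + [TinyProxy SecurePool]
  take SecurePool:  [AbstractIndex object] + [SecurePool SmartGraph SecureActor AbstractIndex FancyActor object] + [SecurePool]
  take SmartGraph:  [AbstractIndex object] + [SmartGraph SecureActor AbstractIndex FancyActor object]
  take SecureActor:  [AbstractIndex object] + [SecureActor AbstractIndex FancyActor object]
  take AbstractIndex:  [AbstractIndex object] + [AbstractIndex FancyActor object]
  take FancyActor:  [object] + [FancyActor object]
  take object:  [object] + [object]

SecureIndex, TinyProxy, SecurePool, SmartGraph, SecureActor, AbstractIndex, FancyActor, object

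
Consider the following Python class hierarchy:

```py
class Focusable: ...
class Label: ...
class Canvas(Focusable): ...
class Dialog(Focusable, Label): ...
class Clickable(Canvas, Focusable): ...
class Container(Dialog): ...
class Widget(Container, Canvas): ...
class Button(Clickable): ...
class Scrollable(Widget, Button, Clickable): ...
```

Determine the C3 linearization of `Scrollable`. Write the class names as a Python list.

L[Scrollable] = Scrollable + merge(L[Widget], L[Button], L[Clickable], [Widget Button Clickable])
  take Widget:  [Widget Container Dialog Canvas Focusable Label object] + [Button Clickable Canvas Focusable object] + [Clickable Canvas Focusable object] + [Widget Button Clickable]
  take Container:  [Container Dialog Canvas Focusable Label object] + [Button Clickable Canvas Focusable object] + [Clickable Canvas Focusable object] + [Button Clickable]
  take Dialog:  [Dialog Canvas Focusable Label object] + [Button Clickable Canvas Focusable object] + [Clickable Canvas Focusable object] + [Button Clickable]
  take Button:  [Canvas Focusable Label object] + [Button Clickable Canvas Focusable object] + [Clickable Canvas Focusable object] + [Button Clickable]
  take Clickable:  [Canvas Focusable Label object] + [Clickable Canvas Focusable object] + [Clickable Canvas Focusable object] + [Clickable]
  take Canvas:  [Canvas Focusable Label object] + [Canvas Focusable object] + [Canvas Focusable object]
  take Focusable:  [Focusable Label object] + [Focusable object] + [Focusable object]
  take Label:  [Label object] + [object] + [object]
  take object:  [object] + [object] + [object]

[Scrollable, Widget, Container, Dialog, Button, Clickable, Canvas, Focusable, Label, object]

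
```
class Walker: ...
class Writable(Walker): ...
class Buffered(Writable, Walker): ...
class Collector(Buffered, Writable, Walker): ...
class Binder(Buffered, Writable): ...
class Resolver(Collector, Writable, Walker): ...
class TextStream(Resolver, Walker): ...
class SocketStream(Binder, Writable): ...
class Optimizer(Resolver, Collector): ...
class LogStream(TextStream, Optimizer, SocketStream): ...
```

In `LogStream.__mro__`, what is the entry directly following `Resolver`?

Collector

L[LogStream] = LogStream + merge(L[TextStream], L[Optimizer], L[SocketStream], [TextStream Optimizer SocketStream])
  take TextStream:  [TextStream Resolver Collector Buffered Writable Walker object] + [Optimizer Resolver Collector Buffered Writable Walker object] + [SocketStream Binder Buffered Writable Walker object] + [TextStream Optimizer SocketStream]
  take Optimizer:  [Resolver Collector Buffered Writable Walker object] + [Optimizer Resolver Collector Buffered Writable Walker object] + [SocketStream Binder Buffered Writable Walker object] + [Optimizer SocketStream]
  take Resolver:  [Resolver Collector Buffered Writable Walker object] + [Resolver Collector Buffered Writable Walker object] + [SocketStream Binder Buffered Writable Walker object] + [SocketStream]
  take Collector:  [Collector Buffered Writable Walker object] + [Collector Buffered Writable Walker object] + [SocketStream Binder Buffered Writable Walker object] + [SocketStream]
  take SocketStream:  [Buffered Writable Walker object] + [Buffered Writable Walker object] + [SocketStream Binder Buffered Writable Walker object] + [SocketStream]
  take Binder:  [Buffered Writable Walker object] + [Buffered Writable Walker object] + [Binder Buffered Writable Walker object]
  take Buffered:  [Buffered Writable Walker object] + [Buffered Writable Walker object] + [Buffered Writable Walker object]
  take Writable:  [Writable Walker object] + [Writable Walker object] + [Writable Walker object]
  take Walker:  [Walker object] + [Walker object] + [Walker object]
  take object:  [object] + [object] + [object]
MRO: LogStream TextStream Optimizer Resolver Collector SocketStream Binder Buffered Writable Walker object
Resolver is at position 3; next is Collector.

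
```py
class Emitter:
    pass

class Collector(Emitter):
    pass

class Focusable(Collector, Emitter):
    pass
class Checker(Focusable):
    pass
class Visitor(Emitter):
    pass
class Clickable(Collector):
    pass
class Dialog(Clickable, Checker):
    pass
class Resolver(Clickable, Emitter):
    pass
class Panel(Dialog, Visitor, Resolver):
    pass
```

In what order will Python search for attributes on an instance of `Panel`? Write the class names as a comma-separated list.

L[Panel] = Panel + merge(L[Dialog], L[Visitor], L[Resolver], [Dialog Visitor Resolver])
  take Dialog:  [Dialog Clickable Checker Focusable Collector Emitter object] + [Visitor Emitter object] + [Resolver Clickable Collector Emitter object] + [Dialog Visitor Resolver]
  take Visitor:  [Clickable Checker Focusable Collector Emitter object] + [Visitor Emitter object] + [Resolver Clickable Collector Emitter object] + [Visitor Resolver]
  take Resolver:  [Clickable Checker Focusable Collector Emitter object] + [Emitter object] + [Resolver Clickable Collector Emitter object] + [Resolver]
  take Clickable:  [Clickable Checker Focusable Collector Emitter object] + [Emitter object] + [Clickable Collector Emitter object]
  take Checker:  [Checker Focusable Collector Emitter object] + [Emitter object] + [Collector Emitter object]
  take Focusable:  [Focusable Collector Emitter object] + [Emitter object] + [Collector Emitter object]
  take Collector:  [Collector Emitter object] + [Emitter object] + [Collector Emitter object]
  take Emitter:  [Emitter object] + [Emitter object] + [Emitter object]
  take object:  [object] + [object] + [object]

Panel, Dialog, Visitor, Resolver, Clickable, Checker, Focusable, Collector, Emitter, object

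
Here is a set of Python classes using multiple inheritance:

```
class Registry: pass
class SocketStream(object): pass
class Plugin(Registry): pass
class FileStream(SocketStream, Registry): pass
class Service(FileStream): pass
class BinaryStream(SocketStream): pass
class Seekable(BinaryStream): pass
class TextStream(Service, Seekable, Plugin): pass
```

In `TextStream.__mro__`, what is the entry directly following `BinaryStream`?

L[TextStream] = TextStream + merge(L[Service], L[Seekable], L[Plugin], [Service Seekable Plugin])
  take Service:  [Service FileStream SocketStream Registry object] + [Seekable BinaryStream SocketStream object] + [Plugin Registry object] + [Service Seekable Plugin]
  take FileStream:  [FileStream SocketStream Registry object] + [Seekable BinaryStream SocketStream object] + [Plugin Registry object] + [Seekable Plugin]
  take Seekable:  [SocketStream Registry object] + [Seekable BinaryStream SocketStream object] + [Plugin Registry object] + [Seekable Plugin]
  take BinaryStream:  [SocketStream Registry object] + [BinaryStream SocketStream object] + [Plugin Registry object] + [Plugin]
  take SocketStream:  [SocketStream Registry object] + [SocketStream object] + [Plugin Registry object] + [Plugin]
  take Plugin:  [Registry object] + [object] + [Plugin Registry object] + [Plugin]
  take Registry:  [Registry object] + [object] + [Registry object]
  take object:  [object] + [object] + [object]
MRO: TextStream Service FileStream Seekable BinaryStream SocketStream Plugin Registry object
BinaryStream is at position 4; next is SocketStream.

SocketStream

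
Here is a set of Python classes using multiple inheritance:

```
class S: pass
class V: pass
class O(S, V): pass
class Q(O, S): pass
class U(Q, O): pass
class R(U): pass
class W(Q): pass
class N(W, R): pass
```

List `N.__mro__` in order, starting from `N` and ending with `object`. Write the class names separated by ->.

L[N] = N + merge(L[W], L[R], [W R])
  take W:  [W Q O S V object] + [R U Q O S V object] + [W R]
  take R:  [Q O S V object] + [R U Q O S V object] + [R]
  take U:  [Q O S V object] + [U Q O S V object]
  take Q:  [Q O S V object] + [Q O S V object]
  take O:  [O S V object] + [O S V object]
  take S:  [S V object] + [S V object]
  take V:  [V object] + [V object]
  take object:  [object] + [object]

N -> W -> R -> U -> Q -> O -> S -> V -> object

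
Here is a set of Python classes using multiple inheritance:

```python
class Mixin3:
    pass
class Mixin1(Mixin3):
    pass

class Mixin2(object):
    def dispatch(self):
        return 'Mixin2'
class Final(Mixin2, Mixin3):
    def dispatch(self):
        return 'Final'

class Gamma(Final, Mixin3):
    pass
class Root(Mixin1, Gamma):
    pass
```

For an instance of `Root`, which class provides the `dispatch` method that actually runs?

L[Root] = Root + merge(L[Mixin1], L[Gamma], [Mixin1 Gamma])
  take Mixin1:  [Mixin1 Mixin3 object] + [Gamma Final Mixin2 Mixin3 object] + [Mixin1 Gamma]
  take Gamma:  [Mixin3 object] + [Gamma Final Mixin2 Mixin3 object] + [Gamma]
  take Final:  [Mixin3 object] + [Final Mixin2 Mixin3 object]
  take Mixin2:  [Mixin3 object] + [Mixin2 Mixin3 object]
  take Mixin3:  [Mixin3 object] + [Mixin3 object]
  take object:  [object] + [object]
MRO: Root Mixin1 Gamma Final Mixin2 Mixin3 object
dispatch is defined in: Final, Mixin2. First along the MRO is Final.

Final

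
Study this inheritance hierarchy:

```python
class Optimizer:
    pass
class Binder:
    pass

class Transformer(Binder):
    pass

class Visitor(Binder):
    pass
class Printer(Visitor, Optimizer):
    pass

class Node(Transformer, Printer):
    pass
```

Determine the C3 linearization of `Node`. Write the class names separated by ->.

L[Node] = Node + merge(L[Transformer], L[Printer], [Transformer Printer])
  take Transformer:  [Transformer Binder object] + [Printer Visitor Binder Optimizer object] + [Transformer Printer]
  take Printer:  [Binder object] + [Printer Visitor Binder Optimizer object] + [Printer]
  take Visitor:  [Binder object] + [Visitor Binder Optimizer object]
  take Binder:  [Binder object] + [Binder Optimizer object]
  take Optimizer:  [object] + [Optimizer object]
  take object:  [object] + [object]

Node -> Transformer -> Printer -> Visitor -> Binder -> Optimizer -> object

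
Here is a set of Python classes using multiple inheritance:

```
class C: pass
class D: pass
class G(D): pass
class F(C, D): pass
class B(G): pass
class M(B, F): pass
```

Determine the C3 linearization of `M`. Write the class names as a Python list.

L[M] = M + merge(L[B], L[F], [B F])
  take B:  [B G D object] + [F C D object] + [B F]
  take G:  [G D object] + [F C D object] + [F]
  take F:  [D object] + [F C D object] + [F]
  take C:  [D object] + [C D object]
  take D:  [D object] + [D object]
  take object:  [object] + [object]

[M, B, G, F, C, D, object]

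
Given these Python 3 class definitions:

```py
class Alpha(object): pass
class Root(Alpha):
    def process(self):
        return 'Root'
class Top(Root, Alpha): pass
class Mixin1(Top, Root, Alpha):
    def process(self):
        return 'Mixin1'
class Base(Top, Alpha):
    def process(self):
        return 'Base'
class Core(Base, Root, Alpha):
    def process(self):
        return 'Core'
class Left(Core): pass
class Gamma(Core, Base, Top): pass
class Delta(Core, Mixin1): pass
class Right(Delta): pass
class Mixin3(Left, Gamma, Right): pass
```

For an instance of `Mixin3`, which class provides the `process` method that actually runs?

L[Mixin3] = Mixin3 + merge(L[Left], L[Gamma], L[Right], [Left Gamma Right])
  take Left:  [Left Core Base Top Root Alpha object] + [Gamma Core Base Top Root Alpha object] + [Right Delta Core Base Mixin1 Top Root Alpha object] + [Left Gamma Right]
  take Gamma:  [Core Base Top Root Alpha object] + [Gamma Core Base Top Root Alpha object] + [Right Delta Core Base Mixin1 Top Root Alpha object] + [Gamma Right]
  take Right:  [Core Base Top Root Alpha object] + [Core Base Top Root Alpha object] + [Right Delta Core Base Mixin1 Top Root Alpha object] + [Right]
  take Delta:  [Core Base Top Root Alpha object] + [Core Base Top Root Alpha object] + [Delta Core Base Mixin1 Top Root Alpha object]
  take Core:  [Core Base Top Root Alpha object] + [Core Base Top Root Alpha object] + [Core Base Mixin1 Top Root Alpha object]
  take Base:  [Base Top Root Alpha object] + [Base Top Root Alpha object] + [Base Mixin1 Top Root Alpha object]
  take Mixin1:  [Top Root Alpha object] + [Top Root Alpha object] + [Mixin1 Top Root Alpha object]
  take Top:  [Top Root Alpha object] + [Top Root Alpha object] + [Top Root Alpha object]
  take Root:  [Root Alpha object] + [Root Alpha object] + [Root Alpha object]
  take Alpha:  [Alpha object] + [Alpha object] + [Alpha object]
  take object:  [object] + [object] + [object]
MRO: Mixin3 Left Gamma Right Delta Core Base Mixin1 Top Root Alpha object
process is defined in: Base, Core, Mixin1, Root. First along the MRO is Core.

Core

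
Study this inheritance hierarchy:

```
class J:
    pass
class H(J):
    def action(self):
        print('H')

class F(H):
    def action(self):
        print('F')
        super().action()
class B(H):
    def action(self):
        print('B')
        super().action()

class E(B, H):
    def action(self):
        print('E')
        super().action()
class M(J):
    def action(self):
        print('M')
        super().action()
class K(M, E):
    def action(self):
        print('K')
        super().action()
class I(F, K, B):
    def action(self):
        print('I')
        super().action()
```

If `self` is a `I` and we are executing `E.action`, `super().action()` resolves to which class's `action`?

B

L[I] = I + merge(L[F], L[K], L[B], [F K B])
  take F:  [F H J object] + [K M E B H J object] + [B H J object] + [F K B]
  take K:  [H J object] + [K M E B H J object] + [B H J object] + [K B]
  take M:  [H J object] + [M E B H J object] + [B H J object] + [B]
  take E:  [H J object] + [E B H J object] + [B H J object] + [B]
  take B:  [H J object] + [B H J object] + [B H J object] + [B]
  take H:  [H J object] + [H J object] + [H J object]
  take J:  [J object] + [J object] + [J object]
  take object:  [object] + [object] + [object]
MRO: I F K M E B H J object
super() in E.action on a I instance goes to the class after E in I's MRO: B.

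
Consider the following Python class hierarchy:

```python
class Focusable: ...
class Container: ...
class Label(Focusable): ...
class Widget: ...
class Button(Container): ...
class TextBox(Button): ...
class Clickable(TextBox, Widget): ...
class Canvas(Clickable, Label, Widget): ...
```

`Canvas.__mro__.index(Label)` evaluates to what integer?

5

L[Canvas] = Canvas + merge(L[Clickable], L[Label], L[Widget], [Clickable Label Widget])
  take Clickable:  [Clickable TextBox Button Container Widget object] + [Label Focusable object] + [Widget object] + [Clickable Label Widget]
  take TextBox:  [TextBox Button Container Widget object] + [Label Focusable object] + [Widget object] + [Label Widget]
  take Button:  [Button Container Widget object] + [Label Focusable object] + [Widget object] + [Label Widget]
  take Container:  [Container Widget object] + [Label Focusable object] + [Widget object] + [Label Widget]
  take Label:  [Widget object] + [Label Focusable object] + [Widget object] + [Label Widget]
  take Widget:  [Widget object] + [Focusable object] + [Widget object] + [Widget]
  take Focusable:  [object] + [Focusable object] + [object]
  take object:  [object] + [object] + [object]
MRO: Canvas Clickable TextBox Button Container Label Widget Focusable object
Label sits at index 5.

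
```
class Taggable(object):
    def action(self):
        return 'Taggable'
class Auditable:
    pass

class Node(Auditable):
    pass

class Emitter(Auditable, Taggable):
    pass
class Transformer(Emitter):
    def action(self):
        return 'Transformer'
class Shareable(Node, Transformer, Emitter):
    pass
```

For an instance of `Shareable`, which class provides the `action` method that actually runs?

Transformer

L[Shareable] = Shareable + merge(L[Node], L[Transformer], L[Emitter], [Node Transformer Emitter])
  take Node:  [Node Auditable object] + [Transformer Emitter Auditable Taggable object] + [Emitter Auditable Taggable object] + [Node Transformer Emitter]
  take Transformer:  [Auditable object] + [Transformer Emitter Auditable Taggable object] + [Emitter Auditable Taggable object] + [Transformer Emitter]
  take Emitter:  [Auditable object] + [Emitter Auditable Taggable object] + [Emitter Auditable Taggable object] + [Emitter]
  take Auditable:  [Auditable object] + [Auditable Taggable object] + [Auditable Taggable object]
  take Taggable:  [object] + [Taggable object] + [Taggable object]
  take object:  [object] + [object] + [object]
MRO: Shareable Node Transformer Emitter Auditable Taggable object
action is defined in: Taggable, Transformer. First along the MRO is Transformer.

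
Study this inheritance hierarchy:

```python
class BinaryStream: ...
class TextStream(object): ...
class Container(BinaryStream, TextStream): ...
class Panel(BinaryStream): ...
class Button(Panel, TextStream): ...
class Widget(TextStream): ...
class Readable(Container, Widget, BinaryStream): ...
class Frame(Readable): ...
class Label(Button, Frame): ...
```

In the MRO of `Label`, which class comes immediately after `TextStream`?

object

L[Label] = Label + merge(L[Button], L[Frame], [Button Frame])
  take Button:  [Button Panel BinaryStream TextStream object] + [Frame Readable Container Widget BinaryStream TextStream object] + [Button Frame]
  take Panel:  [Panel BinaryStream TextStream object] + [Frame Readable Container Widget BinaryStream TextStream object] + [Frame]
  take Frame:  [BinaryStream TextStream object] + [Frame Readable Container Widget BinaryStream TextStream object] + [Frame]
  take Readable:  [BinaryStream TextStream object] + [Readable Container Widget BinaryStream TextStream object]
  take Container:  [BinaryStream TextStream object] + [Container Widget BinaryStream TextStream object]
  take Widget:  [BinaryStream TextStream object] + [Widget BinaryStream TextStream object]
  take BinaryStream:  [BinaryStream TextStream object] + [BinaryStream TextStream object]
  take TextStream:  [TextStream object] + [TextStream object]
  take object:  [object] + [object]
MRO: Label Button Panel Frame Readable Container Widget BinaryStream TextStream object
TextStream is at position 8; next is object.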